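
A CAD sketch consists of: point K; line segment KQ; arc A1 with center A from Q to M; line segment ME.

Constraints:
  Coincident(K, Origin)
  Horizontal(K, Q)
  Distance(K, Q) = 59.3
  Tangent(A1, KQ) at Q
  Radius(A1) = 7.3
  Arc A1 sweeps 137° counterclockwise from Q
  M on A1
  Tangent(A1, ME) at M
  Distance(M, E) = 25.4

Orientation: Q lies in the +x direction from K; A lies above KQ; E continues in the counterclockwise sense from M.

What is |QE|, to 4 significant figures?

32.90

On A1, Q sits at bearing -90° from A; a 137° counterclockwise sweep puts M at bearing 47°, so M = A + 7.3·(cos 47°, sin 47°) = (64.28, 12.64). The tangent condition forces AM to be normal to ME, so ME runs along (−sin 47°, cos 47°); with |ME| = 25.4, E = (45.70, 29.96). Then |QE| = |E − Q| = 32.90.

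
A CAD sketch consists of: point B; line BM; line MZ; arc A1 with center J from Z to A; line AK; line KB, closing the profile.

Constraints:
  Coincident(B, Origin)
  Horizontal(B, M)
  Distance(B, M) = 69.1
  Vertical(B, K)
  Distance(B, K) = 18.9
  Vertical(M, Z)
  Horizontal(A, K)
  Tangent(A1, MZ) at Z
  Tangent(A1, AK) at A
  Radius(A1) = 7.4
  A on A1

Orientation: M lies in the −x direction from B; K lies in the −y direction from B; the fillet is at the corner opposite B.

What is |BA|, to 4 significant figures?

64.53

The virtual corner opposite B is at (-69.10, -18.90). Since A1 is tangent to MZ there, JZ ⟂ MZ and A1 meets AK tangentially, so JA is at right angles to AK, with radius 7.4, so the center J sits 7.4 in from both sides at J = (-61.70, -11.50). That places the tangent points at Z = (-69.10, -11.50) on MZ and A = (-61.70, -18.90) on AK. Then |BA| = |A − B| = 64.53.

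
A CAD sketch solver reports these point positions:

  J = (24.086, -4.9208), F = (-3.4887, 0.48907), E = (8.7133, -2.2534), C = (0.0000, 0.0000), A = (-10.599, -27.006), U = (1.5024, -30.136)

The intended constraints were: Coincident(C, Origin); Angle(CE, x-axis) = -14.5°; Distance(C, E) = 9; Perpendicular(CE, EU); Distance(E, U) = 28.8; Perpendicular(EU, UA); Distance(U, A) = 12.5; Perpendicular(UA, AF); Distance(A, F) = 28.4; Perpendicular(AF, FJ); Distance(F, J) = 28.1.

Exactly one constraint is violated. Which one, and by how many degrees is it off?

Perpendicular(AF, FJ) — off by 3.40°.

C = (0.00, 0.00) ✓; CE at -14.50° ✓; |CE| = 9.000 ✓; ∠(CE, EU) = 90.00° ✓; |EU| = 28.80 ✓; ∠(EU, UA) = 90.00° ✓; |UA| = 12.50 ✓; ∠(UA, AF) = 90.00° ✓; |AF| = 28.40 ✓; ∠(AF, FJ) = 86.60° ✗; |FJ| = 28.10 ✓.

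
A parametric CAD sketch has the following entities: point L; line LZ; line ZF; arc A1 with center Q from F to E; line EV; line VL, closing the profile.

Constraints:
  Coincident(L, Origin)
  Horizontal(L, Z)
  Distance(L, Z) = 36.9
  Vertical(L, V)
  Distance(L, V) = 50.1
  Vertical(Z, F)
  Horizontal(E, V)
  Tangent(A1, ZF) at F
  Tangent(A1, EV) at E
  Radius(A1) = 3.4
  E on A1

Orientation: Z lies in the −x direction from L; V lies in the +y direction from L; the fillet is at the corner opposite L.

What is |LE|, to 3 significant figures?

60.3

L is at the origin; L and Z share the same y with |LZ| = 36.9 and Z on the −x side, so Z = (-36.9, 0.00). L and V share the same x with |LV| = 50.1 and V on the +y side, so V = (0.00, 50.1). The virtual corner opposite L is at (-36.9, 50.1). The tangent condition forces QF to be normal to ZF and the tangent condition forces QE to be normal to EV, with radius 3.4, so the center Q sits 3.4 in from both sides at Q = (-33.5, 46.7). That places the tangent points at F = (-36.9, 46.7) on ZF and E = (-33.5, 50.1) on EV. Then |LE| = |E − L| = 60.3.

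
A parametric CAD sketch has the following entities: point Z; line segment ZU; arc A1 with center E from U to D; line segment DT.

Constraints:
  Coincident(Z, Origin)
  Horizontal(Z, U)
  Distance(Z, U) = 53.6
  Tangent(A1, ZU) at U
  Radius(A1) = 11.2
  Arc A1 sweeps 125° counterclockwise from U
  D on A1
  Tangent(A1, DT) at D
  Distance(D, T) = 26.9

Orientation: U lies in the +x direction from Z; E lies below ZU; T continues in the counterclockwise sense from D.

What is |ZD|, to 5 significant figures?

47.794

Z is at the origin; ZU is horizontal with |ZU| = 53.6 and U on the +x side, so U = (53.600, 0.0000). The tangent condition forces EU to be normal to ZU, so E = U + (0, -11.2) = (53.600, -11.200). On A1, U sits at bearing 90° from E; a 125° counterclockwise sweep puts D at bearing 215°, so D = E + 11.2·(cos 215°, sin 215°) = (44.425, -17.624). Then |ZD| = |D − Z| = 47.794.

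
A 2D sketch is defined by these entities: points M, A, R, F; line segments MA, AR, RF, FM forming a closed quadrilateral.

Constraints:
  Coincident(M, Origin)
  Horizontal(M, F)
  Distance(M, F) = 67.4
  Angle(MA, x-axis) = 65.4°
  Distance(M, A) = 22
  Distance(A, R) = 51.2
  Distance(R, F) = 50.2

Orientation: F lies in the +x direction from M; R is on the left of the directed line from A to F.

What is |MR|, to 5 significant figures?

70.751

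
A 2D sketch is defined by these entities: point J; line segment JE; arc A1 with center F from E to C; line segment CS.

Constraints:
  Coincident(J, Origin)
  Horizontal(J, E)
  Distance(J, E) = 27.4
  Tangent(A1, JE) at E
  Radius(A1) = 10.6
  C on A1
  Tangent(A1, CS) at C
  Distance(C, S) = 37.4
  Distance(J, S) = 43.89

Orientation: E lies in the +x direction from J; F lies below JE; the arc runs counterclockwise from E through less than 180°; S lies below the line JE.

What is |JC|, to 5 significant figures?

18.830

Checks: J = (0.00, 0.00) ✓; |FC| = 10.60 ✓; ∠(FC, CS) = 90.00° ✓; |CS| = 37.40 ✓; |JS| = 43.89 ✓.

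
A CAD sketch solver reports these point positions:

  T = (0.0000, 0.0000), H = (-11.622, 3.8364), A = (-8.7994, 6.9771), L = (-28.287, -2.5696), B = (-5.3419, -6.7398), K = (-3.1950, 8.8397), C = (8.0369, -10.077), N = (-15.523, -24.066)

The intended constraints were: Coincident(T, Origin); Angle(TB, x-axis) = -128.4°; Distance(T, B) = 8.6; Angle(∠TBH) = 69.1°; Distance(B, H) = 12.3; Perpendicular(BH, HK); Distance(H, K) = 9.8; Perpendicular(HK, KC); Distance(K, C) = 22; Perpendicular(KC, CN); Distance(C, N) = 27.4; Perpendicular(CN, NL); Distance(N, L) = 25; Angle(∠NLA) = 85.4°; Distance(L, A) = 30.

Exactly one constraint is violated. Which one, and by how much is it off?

Distance(L, A) = 30 — off by 8.30.

T = (0.00, 0.00) ✓; TB at -128.4° ✓; |TB| = 8.600 ✓; ∠TBH = 69.10° ✓; |BH| = 12.30 ✓; ∠(BH, HK) = 90.00° ✓; |HK| = 9.800 ✓; ∠(HK, KC) = 90.00° ✓; |KC| = 22.00 ✓; ∠(KC, CN) = 90.00° ✓; |CN| = 27.40 ✓; ∠(CN, NL) = 90.00° ✓; |NL| = 25.00 ✓; ∠NLA = 85.40° ✓; |LA| = 21.70 ✗.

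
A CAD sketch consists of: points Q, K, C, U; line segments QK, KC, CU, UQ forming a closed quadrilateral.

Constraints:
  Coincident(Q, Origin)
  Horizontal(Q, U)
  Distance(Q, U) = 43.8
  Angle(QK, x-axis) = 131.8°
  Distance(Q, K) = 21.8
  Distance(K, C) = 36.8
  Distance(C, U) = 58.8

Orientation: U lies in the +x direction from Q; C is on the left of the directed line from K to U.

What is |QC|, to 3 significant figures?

46.5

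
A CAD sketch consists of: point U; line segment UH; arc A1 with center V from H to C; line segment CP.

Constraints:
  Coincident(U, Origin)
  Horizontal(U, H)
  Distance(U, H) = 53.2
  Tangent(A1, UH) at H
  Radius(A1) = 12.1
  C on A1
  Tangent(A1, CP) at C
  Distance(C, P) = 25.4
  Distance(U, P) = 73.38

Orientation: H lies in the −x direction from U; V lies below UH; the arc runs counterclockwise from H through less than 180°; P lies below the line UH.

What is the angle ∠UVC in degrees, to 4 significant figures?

173.7°

U is at the origin; UH is horizontal with |UH| = 53.2 and H on the −x side, so H = (-53.20, 0.000). The tangent condition forces VH to be normal to UH, so V = H + (0, -12.1) = (-53.20, -12.10). Since VC ⟂ CP (tangency), |VP| = √(12.1² + 25.4²) = 28.13 regardless of where C sits on A1. So P lies on both circle(U, 73.38) and circle(V, 28.13); the below-UH intersection is P = (-62.34, -38.71). C is the foot of the tangent from P: C = (-65.22, -13.47).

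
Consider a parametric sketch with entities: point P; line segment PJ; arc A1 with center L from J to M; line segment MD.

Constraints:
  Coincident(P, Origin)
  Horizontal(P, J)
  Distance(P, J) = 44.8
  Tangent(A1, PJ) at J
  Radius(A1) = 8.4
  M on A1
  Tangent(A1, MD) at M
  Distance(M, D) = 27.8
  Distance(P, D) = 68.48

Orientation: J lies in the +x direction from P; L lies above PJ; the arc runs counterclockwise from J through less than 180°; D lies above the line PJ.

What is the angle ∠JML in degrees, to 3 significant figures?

52.2°

P is at the origin; P and J share the same y with |PJ| = 44.8 and J on the +x side, so J = (44.8, 0.00). The tangent condition forces LJ to be normal to PJ, so L = J + (0, 8.4) = (44.8, 8.40). Since LM ⟂ MD (tangency), |LD| = √(8.4² + 27.8²) = 29.0 regardless of where M sits on A1. So D lies on both circle(P, 68.48) and circle(L, 29.0); the above-PJ intersection is D = (59.9, 33.2). M is the foot of the tangent from D: M = (52.9, 6.30).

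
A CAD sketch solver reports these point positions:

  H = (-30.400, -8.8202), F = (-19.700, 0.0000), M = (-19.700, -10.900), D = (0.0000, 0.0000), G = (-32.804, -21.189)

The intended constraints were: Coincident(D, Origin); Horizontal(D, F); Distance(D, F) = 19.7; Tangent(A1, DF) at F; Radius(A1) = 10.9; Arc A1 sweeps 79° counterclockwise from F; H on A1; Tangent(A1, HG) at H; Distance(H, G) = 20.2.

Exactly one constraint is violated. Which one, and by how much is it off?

Distance(H, G) = 20.2 — off by 7.60.

D = (0.00, 0.00) ✓; D.y = 0.00, F.y = 0.00 ✓; |DF| = 19.70 ✓; ∠(MF, FD) = 90.00° ✓; |MF| = 10.90 ✓; bearing(M→H) − bearing(M→F) = 79.00° ✓; |MH| = 10.90 ✓; ∠(MH, HG) = 90.00° ✓; |HG| = 12.60 ✗.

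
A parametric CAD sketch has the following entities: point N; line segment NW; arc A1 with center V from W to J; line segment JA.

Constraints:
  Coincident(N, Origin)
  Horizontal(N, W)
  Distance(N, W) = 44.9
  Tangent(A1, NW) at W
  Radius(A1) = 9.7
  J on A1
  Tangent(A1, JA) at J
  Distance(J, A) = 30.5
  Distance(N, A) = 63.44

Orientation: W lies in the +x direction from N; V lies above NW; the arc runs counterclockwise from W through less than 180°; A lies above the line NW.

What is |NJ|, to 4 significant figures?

55.64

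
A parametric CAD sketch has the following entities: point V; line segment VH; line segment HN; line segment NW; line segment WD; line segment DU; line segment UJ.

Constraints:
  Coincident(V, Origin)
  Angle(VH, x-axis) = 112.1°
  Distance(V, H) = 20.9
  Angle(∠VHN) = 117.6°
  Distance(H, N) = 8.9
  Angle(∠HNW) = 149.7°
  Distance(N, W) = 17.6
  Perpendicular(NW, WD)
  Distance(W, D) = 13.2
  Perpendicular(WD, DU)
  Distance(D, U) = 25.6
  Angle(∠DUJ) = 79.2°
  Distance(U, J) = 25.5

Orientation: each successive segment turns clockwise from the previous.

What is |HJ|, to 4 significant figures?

16.94

WD is perpendicular to DU, so DU runs at -160.6°; with |DU| = 25.6, U = (-5.268, 11.04). ∠DUJ = 79.2° gives UJ at 98.60° from the x-axis; with |UJ| = 25.5, J = (-9.081, 36.26). Then |HJ| = |J − H| = 16.94.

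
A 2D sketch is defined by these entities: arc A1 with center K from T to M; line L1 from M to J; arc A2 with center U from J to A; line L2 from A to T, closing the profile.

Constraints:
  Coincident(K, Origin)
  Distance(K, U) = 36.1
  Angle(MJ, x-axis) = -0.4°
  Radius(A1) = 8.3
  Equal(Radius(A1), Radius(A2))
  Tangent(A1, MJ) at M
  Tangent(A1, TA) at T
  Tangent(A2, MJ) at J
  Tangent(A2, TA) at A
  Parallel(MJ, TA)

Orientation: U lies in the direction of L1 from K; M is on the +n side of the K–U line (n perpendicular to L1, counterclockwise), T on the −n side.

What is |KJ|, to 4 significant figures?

37.04

The slot axis is L1's direction at -0.4°, so u = (cos -0.4°, sin -0.4°) = (1.000, -0.006981) and n = (−sin -0.4°, cos -0.4°) = (0.006981, 1.000). K is at the origin and U lies 36.1 along u from K, so U = 36.1·u = (36.10, -0.2520). Tangency of A1 to both parallel lines with radius 8.3 puts M and T at K ± 8.3·n: M = (0.05794, 8.300), T = (-0.05794, -8.300). Equal radii place J and A the same way about U: J = U + 8.3·n = (36.16, 8.048), A = U − 8.3·n = (36.04, -8.552). Then |KJ| = |J − K| = 37.04.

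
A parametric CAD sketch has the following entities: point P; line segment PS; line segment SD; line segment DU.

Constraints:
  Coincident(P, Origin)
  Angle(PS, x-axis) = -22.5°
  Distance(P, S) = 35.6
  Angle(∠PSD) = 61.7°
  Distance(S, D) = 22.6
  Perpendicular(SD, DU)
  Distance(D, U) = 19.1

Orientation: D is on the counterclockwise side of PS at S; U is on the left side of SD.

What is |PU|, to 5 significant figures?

13.516

∠PSD = 61.7°, so SD runs at -22.5° + (180° − 61.7°) = 95.800° from the x-axis; with |SD| = 22.6, D = S + 22.6·(cos 95.800°, sin 95.800°) = (30.606, 8.8608). SD ⟂ DU; with |DU| = 19.1 on the left of SD, U = D + 19.1·(-0.99488, -0.10106) = (11.604, 6.9306). Then |PU| = |U − P| = 13.516.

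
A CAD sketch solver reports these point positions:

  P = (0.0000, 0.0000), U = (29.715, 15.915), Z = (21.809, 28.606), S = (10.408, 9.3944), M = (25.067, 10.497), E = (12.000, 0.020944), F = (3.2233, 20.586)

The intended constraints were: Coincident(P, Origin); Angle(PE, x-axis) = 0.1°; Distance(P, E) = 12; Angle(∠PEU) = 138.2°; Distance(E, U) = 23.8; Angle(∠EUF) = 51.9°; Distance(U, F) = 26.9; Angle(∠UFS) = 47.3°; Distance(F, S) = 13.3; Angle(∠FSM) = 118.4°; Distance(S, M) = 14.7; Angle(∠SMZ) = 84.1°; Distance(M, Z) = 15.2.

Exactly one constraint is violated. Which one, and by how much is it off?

Distance(M, Z) = 15.2 — off by 3.20.

P = (0.00, 0.00) ✓; PE at 0.1000° ✓; |PE| = 12.00 ✓; ∠PEU = 138.2° ✓; |EU| = 23.80 ✓; ∠EUF = 51.90° ✓; |UF| = 26.90 ✓; ∠UFS = 47.30° ✓; |FS| = 13.30 ✓; ∠FSM = 118.4° ✓; |SM| = 14.70 ✓; ∠SMZ = 84.10° ✓; |MZ| = 18.40 ✗.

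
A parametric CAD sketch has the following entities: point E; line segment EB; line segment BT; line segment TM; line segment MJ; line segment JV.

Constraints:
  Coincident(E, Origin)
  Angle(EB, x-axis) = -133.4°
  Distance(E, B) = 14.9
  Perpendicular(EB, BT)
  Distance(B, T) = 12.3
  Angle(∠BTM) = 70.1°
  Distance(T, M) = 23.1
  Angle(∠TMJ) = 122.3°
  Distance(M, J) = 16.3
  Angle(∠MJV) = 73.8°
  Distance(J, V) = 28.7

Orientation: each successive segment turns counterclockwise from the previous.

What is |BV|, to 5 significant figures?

10.171

∠TMJ = 122.3° gives MJ at 124.20° from the x-axis; with |MJ| = 16.3, J = (-1.2516, 15.388). ∠MJV = 73.8° gives JV at -129.60° from the x-axis; with |JV| = 28.7, V = (-19.546, -6.7254). Then |BV| = |V − B| = 10.171.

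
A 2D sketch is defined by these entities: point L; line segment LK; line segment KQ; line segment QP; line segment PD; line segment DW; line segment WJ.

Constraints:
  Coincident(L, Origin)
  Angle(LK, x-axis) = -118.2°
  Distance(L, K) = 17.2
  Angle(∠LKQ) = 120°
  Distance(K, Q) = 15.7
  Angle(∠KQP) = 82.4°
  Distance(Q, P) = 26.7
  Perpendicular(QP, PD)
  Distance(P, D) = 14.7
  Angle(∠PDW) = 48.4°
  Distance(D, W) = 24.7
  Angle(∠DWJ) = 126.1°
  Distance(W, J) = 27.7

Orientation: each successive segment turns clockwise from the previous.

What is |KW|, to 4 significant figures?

18.32

L is at the origin; LK runs at -118.2° with length 17.2, so K = (-8.128, -15.16). ∠LKQ = 120.0° gives KQ at -178.2° from the x-axis; with |KQ| = 15.7, Q = (-23.82, -15.65). ∠KQP = 82.4° gives QP at 84.20° from the x-axis; with |QP| = 26.7, P = (-21.12, 10.91). QP is perpendicular to PD, so PD runs at -5.800°; with |PD| = 14.7, D = (-6.497, 9.426). ∠PDW = 48.4° gives DW at -137.4° from the x-axis; with |DW| = 24.7, W = (-24.68, -7.293). Then |KW| = |W − K| = 18.32.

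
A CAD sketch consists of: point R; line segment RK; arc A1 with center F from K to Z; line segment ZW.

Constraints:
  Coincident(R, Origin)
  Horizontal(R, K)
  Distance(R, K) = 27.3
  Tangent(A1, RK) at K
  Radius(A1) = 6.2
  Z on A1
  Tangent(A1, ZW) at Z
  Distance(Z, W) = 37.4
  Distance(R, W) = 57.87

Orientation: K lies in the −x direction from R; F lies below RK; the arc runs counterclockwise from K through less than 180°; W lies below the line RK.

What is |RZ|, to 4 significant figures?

33.80

R is at the origin; R and K share the same y with |RK| = 27.3 and K on the −x side, so K = (-27.30, 0.000). The tangent condition forces FK to be normal to RK, so F = K + (0, -6.2) = (-27.30, -6.200). Since FZ ⟂ ZW (tangency), |FW| = √(6.2² + 37.4²) = 37.91 regardless of where Z sits on A1. So W lies on both circle(R, 57.87) and circle(F, 37.91); the below-RK intersection is W = (-39.83, -41.98). Z is the foot of the tangent from W: Z = (-33.41, -5.135).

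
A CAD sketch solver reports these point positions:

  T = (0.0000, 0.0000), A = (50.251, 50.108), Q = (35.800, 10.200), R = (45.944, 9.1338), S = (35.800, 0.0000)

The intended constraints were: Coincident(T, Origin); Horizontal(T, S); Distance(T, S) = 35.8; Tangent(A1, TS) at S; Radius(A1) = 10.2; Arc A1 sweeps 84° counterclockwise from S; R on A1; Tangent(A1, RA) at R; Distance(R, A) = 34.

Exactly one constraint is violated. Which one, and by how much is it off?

Distance(R, A) = 34 — off by 7.20.

T = (0.00, 0.00) ✓; T.y = 0.00, S.y = 0.00 ✓; |TS| = 35.80 ✓; ∠(QS, ST) = 90.00° ✓; |QS| = 10.20 ✓; bearing(Q→R) − bearing(Q→S) = 84.00° ✓; |QR| = 10.20 ✓; ∠(QR, RA) = 90.00° ✓; |RA| = 41.20 ✗.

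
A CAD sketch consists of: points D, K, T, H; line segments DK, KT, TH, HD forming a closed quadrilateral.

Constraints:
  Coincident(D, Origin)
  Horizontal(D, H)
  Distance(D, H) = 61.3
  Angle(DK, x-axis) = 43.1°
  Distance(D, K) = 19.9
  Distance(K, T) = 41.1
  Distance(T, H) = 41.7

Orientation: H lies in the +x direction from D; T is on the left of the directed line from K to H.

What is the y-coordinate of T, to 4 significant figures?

39.09

D is at the origin; DH is horizontal with |DH| = 61.3 and H in +x, so H = (61.3, 0). DK runs at 43.1° with |DK| = 19.9, so K = (14.53, 13.60). T is determined by |KT| = 41.1 and |TH| = 41.7 together: it lies at the intersection of circle(K, 41.1) and circle(H, 41.7). With |KH| = 48.71, the foot of the radical line on KH is 23.84 from K and the perpendicular offset is √(41.1² − 23.84²) = 33.48. Taking the left-of-KH solution: T = (46.77, 39.09).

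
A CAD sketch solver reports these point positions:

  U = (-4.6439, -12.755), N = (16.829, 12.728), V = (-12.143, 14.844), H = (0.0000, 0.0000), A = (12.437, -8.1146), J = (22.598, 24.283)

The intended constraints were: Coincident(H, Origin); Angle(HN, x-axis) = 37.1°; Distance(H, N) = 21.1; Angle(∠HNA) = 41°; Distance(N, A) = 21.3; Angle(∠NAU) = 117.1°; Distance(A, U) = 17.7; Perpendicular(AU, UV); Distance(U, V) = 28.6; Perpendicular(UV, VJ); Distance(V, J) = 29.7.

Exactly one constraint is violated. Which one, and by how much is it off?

Distance(V, J) = 29.7 — off by 6.30.

H = (0.00, 0.00) ✓; HN at 37.10° ✓; |HN| = 21.10 ✓; ∠HNA = 41.00° ✓; |NA| = 21.30 ✓; ∠NAU = 117.1° ✓; |AU| = 17.70 ✓; ∠(AU, UV) = 90.00° ✓; |UV| = 28.60 ✓; ∠(UV, VJ) = 90.00° ✓; |VJ| = 36.00 ✗.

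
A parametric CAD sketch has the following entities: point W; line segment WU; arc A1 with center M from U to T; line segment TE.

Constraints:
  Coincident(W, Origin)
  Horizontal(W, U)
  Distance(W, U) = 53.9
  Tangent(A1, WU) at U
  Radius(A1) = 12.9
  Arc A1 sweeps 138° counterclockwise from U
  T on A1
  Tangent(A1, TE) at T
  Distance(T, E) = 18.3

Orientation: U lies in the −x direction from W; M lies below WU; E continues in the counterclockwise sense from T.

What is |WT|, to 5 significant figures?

66.452

W is at the origin; WU is horizontal with |WU| = 53.9 and U on the −x side, so U = (-53.900, 0.0000). Tangency of A1 to WU means the radius MU is perpendicular to WU, so M = U + (0, -12.9) = (-53.900, -12.900). On A1, U sits at bearing 90° from M; a 138° counterclockwise sweep puts T at bearing 228°, so T = M + 12.9·(cos 228°, sin 228°) = (-62.532, -22.487). Then |WT| = |T − W| = 66.452.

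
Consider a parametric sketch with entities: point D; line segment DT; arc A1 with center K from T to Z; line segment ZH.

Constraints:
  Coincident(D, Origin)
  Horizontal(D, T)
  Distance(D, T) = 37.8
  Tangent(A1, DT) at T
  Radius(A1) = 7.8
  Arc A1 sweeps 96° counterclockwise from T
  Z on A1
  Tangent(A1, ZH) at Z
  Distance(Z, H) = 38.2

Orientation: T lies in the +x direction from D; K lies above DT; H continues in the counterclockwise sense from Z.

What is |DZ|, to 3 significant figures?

46.4

The tangent condition forces KT to be normal to DT, so K = T + (0, 7.8) = (37.8, 7.80). On A1, T sits at bearing -90° from K; a 96° counterclockwise sweep puts Z at bearing 6°, so Z = K + 7.8·(cos 6°, sin 6°) = (45.6, 8.62). Then |DZ| = |Z − D| = 46.4.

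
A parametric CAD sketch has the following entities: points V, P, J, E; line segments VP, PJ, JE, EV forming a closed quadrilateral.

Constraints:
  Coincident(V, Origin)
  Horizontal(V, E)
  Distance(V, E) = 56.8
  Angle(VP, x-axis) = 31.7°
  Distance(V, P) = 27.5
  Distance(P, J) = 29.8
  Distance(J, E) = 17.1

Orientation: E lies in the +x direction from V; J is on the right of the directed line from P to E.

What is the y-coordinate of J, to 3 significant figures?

-8.75

V is at the origin; V and E share the same y with |VE| = 56.8 and E in +x, so E = (56.8, 0). VP runs at 31.7° with |VP| = 27.5, so P = (23.4, 14.5). J is determined by |PJ| = 29.8 and |JE| = 17.1 together: it lies at the intersection of circle(P, 29.8) and circle(E, 17.1). With |PE| = 36.4, the foot of the radical line on PE is 26.4 from P and the perpendicular offset is √(29.8² − 26.4²) = 13.9. Taking the right-of-PE solution: J = (42.1, -8.75).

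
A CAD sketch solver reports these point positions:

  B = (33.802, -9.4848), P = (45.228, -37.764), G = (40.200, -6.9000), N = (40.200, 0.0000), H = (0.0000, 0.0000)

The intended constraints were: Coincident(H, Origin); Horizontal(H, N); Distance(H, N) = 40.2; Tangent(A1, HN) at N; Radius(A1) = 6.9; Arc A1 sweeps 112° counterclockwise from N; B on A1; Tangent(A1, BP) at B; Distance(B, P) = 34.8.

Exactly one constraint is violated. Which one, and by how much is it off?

Distance(B, P) = 34.8 — off by 4.30.

H = (0.00, 0.00) ✓; H.y = 0.00, N.y = 0.00 ✓; |HN| = 40.20 ✓; ∠(GN, NH) = 90.00° ✓; |GN| = 6.900 ✓; bearing(G→B) − bearing(G→N) = 112.0° ✓; |GB| = 6.900 ✓; ∠(GB, BP) = 90.00° ✓; |BP| = 30.50 ✗.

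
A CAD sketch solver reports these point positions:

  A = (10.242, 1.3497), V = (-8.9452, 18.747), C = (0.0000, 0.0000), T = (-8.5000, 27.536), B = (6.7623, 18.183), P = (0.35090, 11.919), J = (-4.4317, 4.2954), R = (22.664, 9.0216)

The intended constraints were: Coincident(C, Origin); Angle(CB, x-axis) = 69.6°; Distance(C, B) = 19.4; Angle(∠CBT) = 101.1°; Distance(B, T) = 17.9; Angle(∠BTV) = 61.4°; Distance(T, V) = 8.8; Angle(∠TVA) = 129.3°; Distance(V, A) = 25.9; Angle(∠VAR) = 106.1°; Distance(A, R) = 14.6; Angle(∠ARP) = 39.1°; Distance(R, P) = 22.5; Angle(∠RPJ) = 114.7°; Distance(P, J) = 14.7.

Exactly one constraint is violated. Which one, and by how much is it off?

Distance(P, J) = 14.7 — off by 5.70.

C = (0.00, 0.00) ✓; CB at 69.60° ✓; |CB| = 19.40 ✓; ∠CBT = 101.1° ✓; |BT| = 17.90 ✓; ∠BTV = 61.40° ✓; |TV| = 8.800 ✓; ∠TVA = 129.3° ✓; |VA| = 25.90 ✓; ∠VAR = 106.1° ✓; |AR| = 14.60 ✓; ∠ARP = 39.10° ✓; |RP| = 22.50 ✓; ∠RPJ = 114.7° ✓; |PJ| = 9.000 ✗.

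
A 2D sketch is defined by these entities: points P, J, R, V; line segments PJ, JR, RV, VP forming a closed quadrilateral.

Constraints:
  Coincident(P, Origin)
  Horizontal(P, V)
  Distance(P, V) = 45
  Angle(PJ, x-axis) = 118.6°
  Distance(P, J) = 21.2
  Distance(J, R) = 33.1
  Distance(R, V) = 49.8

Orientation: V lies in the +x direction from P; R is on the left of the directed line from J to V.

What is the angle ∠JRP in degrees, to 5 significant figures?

29.123°

Checks: |JR| = 33.10 ✓; |RV| = 49.80 ✓.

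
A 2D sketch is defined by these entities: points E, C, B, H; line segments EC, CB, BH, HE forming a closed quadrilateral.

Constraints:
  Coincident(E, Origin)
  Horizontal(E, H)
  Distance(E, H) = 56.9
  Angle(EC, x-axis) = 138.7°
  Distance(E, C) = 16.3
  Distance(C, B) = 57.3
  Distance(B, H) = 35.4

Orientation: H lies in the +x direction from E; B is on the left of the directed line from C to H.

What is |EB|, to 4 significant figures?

51.89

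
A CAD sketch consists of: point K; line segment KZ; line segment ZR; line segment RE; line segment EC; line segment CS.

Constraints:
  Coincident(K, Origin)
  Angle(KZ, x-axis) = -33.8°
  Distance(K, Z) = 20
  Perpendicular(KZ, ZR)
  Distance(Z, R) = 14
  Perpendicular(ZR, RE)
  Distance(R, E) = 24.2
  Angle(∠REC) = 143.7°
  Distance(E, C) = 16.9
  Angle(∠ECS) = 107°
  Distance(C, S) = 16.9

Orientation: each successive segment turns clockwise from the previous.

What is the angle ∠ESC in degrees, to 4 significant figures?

36.50°

K is at the origin; KZ runs at -33.8° with length 20.0, so Z = (16.62, -11.13). KZ ⟂ ZR, so ZR runs at -123.8°; with |ZR| = 14.0, R = (8.832, -22.76). ZR is perpendicular to RE, so RE runs at 146.2°; with |RE| = 24.2, E = (-11.28, -9.297). ∠REC = 143.7° gives EC at 109.9° from the x-axis; with |EC| = 16.9, C = (-17.03, 6.594). ∠ECS = 107.0° gives CS at 36.90° from the x-axis; with |CS| = 16.9, S = (-3.516, 16.74). Then cos ∠ESC = SE·SC / (|SE||SC|), giving 36.50°.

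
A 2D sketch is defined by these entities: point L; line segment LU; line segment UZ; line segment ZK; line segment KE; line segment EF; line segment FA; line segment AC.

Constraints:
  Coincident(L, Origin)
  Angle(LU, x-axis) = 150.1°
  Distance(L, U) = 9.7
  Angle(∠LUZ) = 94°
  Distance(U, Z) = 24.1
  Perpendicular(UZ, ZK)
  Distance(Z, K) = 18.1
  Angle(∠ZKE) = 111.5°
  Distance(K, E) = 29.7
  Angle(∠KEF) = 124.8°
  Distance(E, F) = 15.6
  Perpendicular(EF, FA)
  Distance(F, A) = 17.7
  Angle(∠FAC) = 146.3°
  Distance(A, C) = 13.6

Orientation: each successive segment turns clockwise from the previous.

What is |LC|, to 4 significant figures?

11.37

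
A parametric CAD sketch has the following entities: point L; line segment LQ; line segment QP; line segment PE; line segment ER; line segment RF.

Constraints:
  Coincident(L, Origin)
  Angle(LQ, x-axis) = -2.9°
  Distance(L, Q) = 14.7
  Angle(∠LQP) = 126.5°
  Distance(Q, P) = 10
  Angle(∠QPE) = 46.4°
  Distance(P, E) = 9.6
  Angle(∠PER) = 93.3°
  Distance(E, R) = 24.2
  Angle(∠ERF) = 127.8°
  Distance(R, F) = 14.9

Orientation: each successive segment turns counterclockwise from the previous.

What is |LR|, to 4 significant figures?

21.47

∠QPE = 46.4° gives PE at -175.8° from the x-axis; with |PE| = 9.6, E = (11.45, 6.281). ∠PER = 93.3° gives ER at -89.10° from the x-axis; with |ER| = 24.2, R = (11.83, -17.92). Then |LR| = |R − L| = 21.47.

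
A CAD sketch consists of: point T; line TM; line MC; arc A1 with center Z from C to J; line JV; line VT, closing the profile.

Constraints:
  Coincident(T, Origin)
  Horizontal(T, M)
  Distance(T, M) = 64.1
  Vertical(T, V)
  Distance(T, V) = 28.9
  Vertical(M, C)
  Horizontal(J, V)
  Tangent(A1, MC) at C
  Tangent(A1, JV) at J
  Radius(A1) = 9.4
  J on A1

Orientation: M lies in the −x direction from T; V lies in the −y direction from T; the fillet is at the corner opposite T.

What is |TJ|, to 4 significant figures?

61.87

T is at the origin; T and M share the same y with |TM| = 64.1 and M on the −x side, so M = (-64.10, 0.000). T and V share the same x with |TV| = 28.9 and V on the −y side, so V = (0.000, -28.90). The virtual corner opposite T is at (-64.10, -28.90). Tangency of A1 to MC means the radius ZC is perpendicular to MC and the tangent condition forces ZJ to be normal to JV, with radius 9.4, so the center Z sits 9.4 in from both sides at Z = (-54.70, -19.50). That places the tangent points at C = (-64.10, -19.50) on MC and J = (-54.70, -28.90) on JV. Then |TJ| = |J − T| = 61.87.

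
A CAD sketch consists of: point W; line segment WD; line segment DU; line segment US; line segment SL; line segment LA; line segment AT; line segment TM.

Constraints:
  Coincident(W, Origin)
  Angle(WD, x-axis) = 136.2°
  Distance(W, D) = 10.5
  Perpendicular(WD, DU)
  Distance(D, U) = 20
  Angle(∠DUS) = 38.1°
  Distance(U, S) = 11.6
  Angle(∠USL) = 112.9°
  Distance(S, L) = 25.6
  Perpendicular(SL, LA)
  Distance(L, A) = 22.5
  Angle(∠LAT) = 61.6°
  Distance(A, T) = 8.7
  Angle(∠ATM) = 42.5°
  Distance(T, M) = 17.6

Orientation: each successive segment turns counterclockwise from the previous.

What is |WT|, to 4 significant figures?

28.40

W is at the origin; WD runs at 136.2° with length 10.5, so D = (-7.578, 7.268). WD is perpendicular to DU, so DU runs at -133.8°; with |DU| = 20.0, U = (-21.42, -7.168). ∠DUS = 38.1° gives US at 8.100° from the x-axis; with |US| = 11.6, S = (-9.937, -5.533). ∠USL = 112.9° gives SL at 75.20° from the x-axis; with |SL| = 25.6, L = (-3.398, 19.22). SL is perpendicular to LA, so LA runs at 165.2°; with |LA| = 22.5, A = (-25.15, 24.96). ∠LAT = 61.6° gives AT at -76.40° from the x-axis; with |AT| = 8.7, T = (-23.11, 16.51). Then |WT| = |T − W| = 28.40.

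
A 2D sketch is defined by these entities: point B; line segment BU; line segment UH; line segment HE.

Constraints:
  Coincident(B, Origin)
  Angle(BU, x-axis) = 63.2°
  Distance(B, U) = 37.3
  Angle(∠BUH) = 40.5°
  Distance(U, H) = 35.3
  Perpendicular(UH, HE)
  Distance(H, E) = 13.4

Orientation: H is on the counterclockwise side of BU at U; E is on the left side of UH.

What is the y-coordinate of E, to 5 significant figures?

7.3090

∠BUH = 40.5°, so UH runs at 63.2° + (180° − 40.5°) = 202.70° from the x-axis; with |UH| = 35.3, H = U + 35.3·(cos 202.70°, sin 202.70°) = (-15.748, 19.671). The perpendicularity gives HE at right angles to UH; with |HE| = 13.4 on the left of UH, E = H + 13.4·(0.38591, -0.92254) = (-10.577, 7.3090). So E.y = 7.3090.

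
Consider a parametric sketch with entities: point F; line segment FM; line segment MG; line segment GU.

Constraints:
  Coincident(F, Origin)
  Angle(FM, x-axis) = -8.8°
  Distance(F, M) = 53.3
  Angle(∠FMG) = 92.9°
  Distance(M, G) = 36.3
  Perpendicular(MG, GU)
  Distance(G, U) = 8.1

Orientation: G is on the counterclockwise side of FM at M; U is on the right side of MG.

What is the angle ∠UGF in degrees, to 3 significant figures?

144°

F is at the origin; FM runs at -8.8° with length 53.3, so M = 53.3·(cos -8.8°, sin -8.8°) = (52.7, -8.15). ∠FMG = 92.9°, so MG runs at -8.8° + (180° − 92.9°) = 78.3° from the x-axis; with |MG| = 36.3, G = M + 36.3·(cos 78.3°, sin 78.3°) = (60.0, 27.4). The perpendicularity gives GU at right angles to MG; with |GU| = 8.1 on the right of MG, U = G + 8.1·(0.979, -0.203) = (68.0, 25.7). Then cos ∠UGF = GU·GF / (|GU||GF|), giving 144°.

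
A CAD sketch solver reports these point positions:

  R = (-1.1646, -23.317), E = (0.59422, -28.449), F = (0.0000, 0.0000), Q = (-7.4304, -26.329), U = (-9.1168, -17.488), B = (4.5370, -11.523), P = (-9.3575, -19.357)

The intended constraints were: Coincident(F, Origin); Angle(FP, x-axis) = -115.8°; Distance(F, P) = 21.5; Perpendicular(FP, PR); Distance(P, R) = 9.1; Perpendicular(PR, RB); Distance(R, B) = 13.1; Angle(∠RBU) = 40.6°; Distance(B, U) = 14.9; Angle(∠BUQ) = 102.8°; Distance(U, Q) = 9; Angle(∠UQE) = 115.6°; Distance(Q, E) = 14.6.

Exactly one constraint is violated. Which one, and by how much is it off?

Distance(Q, E) = 14.6 — off by 6.30.

F = (0.00, 0.00) ✓; FP at -115.8° ✓; |FP| = 21.50 ✓; ∠(FP, PR) = 90.00° ✓; |PR| = 9.100 ✓; ∠(PR, RB) = 90.00° ✓; |RB| = 13.10 ✓; ∠RBU = 40.60° ✓; |BU| = 14.90 ✓; ∠BUQ = 102.8° ✓; |UQ| = 9.000 ✓; ∠UQE = 115.6° ✓; |QE| = 8.300 ✗.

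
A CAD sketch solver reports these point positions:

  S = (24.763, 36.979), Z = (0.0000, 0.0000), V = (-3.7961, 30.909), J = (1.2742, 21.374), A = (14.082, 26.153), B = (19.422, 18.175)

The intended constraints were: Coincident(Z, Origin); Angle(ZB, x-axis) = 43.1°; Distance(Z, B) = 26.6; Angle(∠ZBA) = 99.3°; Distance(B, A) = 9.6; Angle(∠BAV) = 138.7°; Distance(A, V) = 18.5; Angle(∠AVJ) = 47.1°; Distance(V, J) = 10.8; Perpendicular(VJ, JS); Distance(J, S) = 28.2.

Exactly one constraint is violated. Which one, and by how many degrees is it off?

Perpendicular(VJ, JS) — off by 5.60°.

Z = (0.00, 0.00) ✓; ZB at 43.10° ✓; |ZB| = 26.60 ✓; ∠ZBA = 99.30° ✓; |BA| = 9.600 ✓; ∠BAV = 138.7° ✓; |AV| = 18.50 ✓; ∠AVJ = 47.10° ✓; |VJ| = 10.80 ✓; ∠(VJ, JS) = 95.60° ✗; |JS| = 28.20 ✓.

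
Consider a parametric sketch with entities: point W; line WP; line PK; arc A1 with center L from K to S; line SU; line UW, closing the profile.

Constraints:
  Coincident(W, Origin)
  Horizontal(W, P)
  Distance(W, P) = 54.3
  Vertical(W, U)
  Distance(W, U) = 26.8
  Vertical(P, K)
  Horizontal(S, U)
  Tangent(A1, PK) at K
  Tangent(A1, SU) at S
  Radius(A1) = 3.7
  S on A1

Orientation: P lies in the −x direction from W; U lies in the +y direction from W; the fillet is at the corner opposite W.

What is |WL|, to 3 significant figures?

55.6

W is at the origin; WP is horizontal with |WP| = 54.3 and P on the −x side, so P = (-54.3, 0.00). W and U share the same x with |WU| = 26.8 and U on the +y side, so U = (0.00, 26.8). The virtual corner opposite W is at (-54.3, 26.8). A1 meets PK tangentially, so LK is at right angles to PK and since A1 is tangent to SU there, LS ⟂ SU, with radius 3.7, so the center L sits 3.7 in from both sides at L = (-50.6, 23.1). Then |WL| = |L − W| = 55.6.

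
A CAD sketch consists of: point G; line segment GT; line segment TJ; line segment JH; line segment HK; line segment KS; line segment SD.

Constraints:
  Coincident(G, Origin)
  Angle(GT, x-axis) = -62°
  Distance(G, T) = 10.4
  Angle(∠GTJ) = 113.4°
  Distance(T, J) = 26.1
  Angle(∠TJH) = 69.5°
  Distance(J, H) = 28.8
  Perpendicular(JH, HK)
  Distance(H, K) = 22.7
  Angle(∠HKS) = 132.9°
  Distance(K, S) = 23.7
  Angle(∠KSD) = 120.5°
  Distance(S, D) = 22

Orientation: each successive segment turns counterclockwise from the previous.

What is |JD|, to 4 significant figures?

33.95

G is at the origin; GT runs at -62.0° with length 10.4, so T = (4.883, -9.183). ∠GTJ = 113.4° gives TJ at 4.600° from the x-axis; with |TJ| = 26.1, J = (30.90, -7.089). ∠TJH = 69.5° gives JH at 115.1° from the x-axis; with |JH| = 28.8, H = (18.68, 18.99). JH is perpendicular to HK, so HK runs at -154.9°; with |HK| = 22.7, K = (-1.875, 9.362). ∠HKS = 132.9° gives KS at -107.8° from the x-axis; with |KS| = 23.7, S = (-9.120, -13.20). ∠KSD = 120.5° gives SD at -48.30° from the x-axis; with |SD| = 22.0, D = (5.515, -29.63). Then |JD| = |D − J| = 33.95.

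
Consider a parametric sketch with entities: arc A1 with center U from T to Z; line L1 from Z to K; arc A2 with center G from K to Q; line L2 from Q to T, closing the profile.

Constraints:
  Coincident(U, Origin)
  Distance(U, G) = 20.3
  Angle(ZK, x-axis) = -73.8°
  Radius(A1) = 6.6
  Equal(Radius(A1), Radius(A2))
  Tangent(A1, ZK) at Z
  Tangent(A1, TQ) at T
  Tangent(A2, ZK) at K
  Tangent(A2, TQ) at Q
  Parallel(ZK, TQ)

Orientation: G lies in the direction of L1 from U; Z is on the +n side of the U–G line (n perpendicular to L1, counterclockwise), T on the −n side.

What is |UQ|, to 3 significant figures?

21.3

The slot axis is L1's direction at -73.8°, so u = (cos -73.8°, sin -73.8°) = (0.279, -0.960) and n = (−sin -73.8°, cos -73.8°) = (0.960, 0.279). U is at the origin and G lies 20.3 along u from U, so G = 20.3·u = (5.66, -19.5). Tangency of A1 to both parallel lines with radius 6.6 puts Z and T at U ± 6.6·n: Z = (6.34, 1.84), T = (-6.34, -1.84). Equal radii place K and Q the same way about G: K = G + 6.6·n = (12.0, -17.7), Q = G − 6.6·n = (-0.674, -21.3). Then |UQ| = |Q − U| = 21.3.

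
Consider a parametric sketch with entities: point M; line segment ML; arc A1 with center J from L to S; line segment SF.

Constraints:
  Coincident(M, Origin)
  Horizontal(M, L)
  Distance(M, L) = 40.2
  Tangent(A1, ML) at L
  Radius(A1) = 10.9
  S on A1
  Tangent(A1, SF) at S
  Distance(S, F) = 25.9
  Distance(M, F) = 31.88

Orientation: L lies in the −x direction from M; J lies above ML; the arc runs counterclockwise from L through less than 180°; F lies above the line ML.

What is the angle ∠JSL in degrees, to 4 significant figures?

61.23°

Checks: |JS| = 10.90 ✓; ∠(JS, SF) = 90.00° ✓; |SF| = 25.90 ✓; |MF| = 31.88 ✓.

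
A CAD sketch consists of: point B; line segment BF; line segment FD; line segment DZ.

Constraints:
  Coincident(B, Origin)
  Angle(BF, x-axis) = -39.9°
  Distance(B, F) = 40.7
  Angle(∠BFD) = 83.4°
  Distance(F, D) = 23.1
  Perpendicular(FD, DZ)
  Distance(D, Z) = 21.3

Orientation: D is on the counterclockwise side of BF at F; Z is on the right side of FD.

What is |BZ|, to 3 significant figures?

64.4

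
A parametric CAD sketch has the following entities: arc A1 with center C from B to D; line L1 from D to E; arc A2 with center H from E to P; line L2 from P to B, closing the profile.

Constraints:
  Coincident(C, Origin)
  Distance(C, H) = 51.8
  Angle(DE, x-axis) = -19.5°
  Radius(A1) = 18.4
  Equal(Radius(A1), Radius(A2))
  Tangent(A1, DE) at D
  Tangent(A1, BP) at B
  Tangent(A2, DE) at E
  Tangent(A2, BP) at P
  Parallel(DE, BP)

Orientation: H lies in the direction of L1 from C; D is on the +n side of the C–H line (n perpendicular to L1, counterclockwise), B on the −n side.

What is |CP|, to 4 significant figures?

54.97

The slot axis is L1's direction at -19.5°, so u = (cos -19.5°, sin -19.5°) = (0.9426, -0.3338) and n = (−sin -19.5°, cos -19.5°) = (0.3338, 0.9426). C is at the origin and H lies 51.8 along u from C, so H = 51.8·u = (48.83, -17.29). Tangency of A1 to both parallel lines with radius 18.4 puts D and B at C ± 18.4·n: D = (6.142, 17.34), B = (-6.142, -17.34). Equal radii place E and P the same way about H: E = H + 18.4·n = (54.97, 0.05341), P = H − 18.4·n = (42.69, -34.64). Then |CP| = |P − C| = 54.97.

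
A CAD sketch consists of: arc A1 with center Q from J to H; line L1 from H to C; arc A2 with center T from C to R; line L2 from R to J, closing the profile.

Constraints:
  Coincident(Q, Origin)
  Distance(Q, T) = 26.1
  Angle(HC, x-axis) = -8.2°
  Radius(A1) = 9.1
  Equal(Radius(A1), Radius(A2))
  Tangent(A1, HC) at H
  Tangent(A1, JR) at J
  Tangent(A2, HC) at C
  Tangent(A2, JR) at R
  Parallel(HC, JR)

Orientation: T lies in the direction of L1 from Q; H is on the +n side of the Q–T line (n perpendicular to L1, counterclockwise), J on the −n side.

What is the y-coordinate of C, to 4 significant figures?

5.284

The slot axis is L1's direction at -8.2°, so u = (cos -8.2°, sin -8.2°) = (0.9898, -0.1426) and n = (−sin -8.2°, cos -8.2°) = (0.1426, 0.9898). Q is at the origin and T lies 26.1 along u from Q, so T = 26.1·u = (25.83, -3.723). Tangency of A1 to both parallel lines with radius 9.1 puts H and J at Q ± 9.1·n: H = (1.298, 9.007), J = (-1.298, -9.007). Equal radii place C and R the same way about T: C = T + 9.1·n = (27.13, 5.284), R = T − 9.1·n = (24.54, -12.73). So C.y = 5.284.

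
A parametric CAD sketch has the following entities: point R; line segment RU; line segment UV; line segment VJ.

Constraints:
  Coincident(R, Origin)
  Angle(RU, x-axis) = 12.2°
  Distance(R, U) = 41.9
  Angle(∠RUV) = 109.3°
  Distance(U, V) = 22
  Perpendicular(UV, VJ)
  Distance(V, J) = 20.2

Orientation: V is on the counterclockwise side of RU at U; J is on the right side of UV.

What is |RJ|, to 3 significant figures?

69.7

R is at the origin; RU runs at 12.2° with length 41.9, so U = 41.9·(cos 12.2°, sin 12.2°) = (41.0, 8.85). ∠RUV = 109.3°, so UV runs at 12.2° + (180° − 109.3°) = 82.9° from the x-axis; with |UV| = 22.0, V = U + 22.0·(cos 82.9°, sin 82.9°) = (43.7, 30.7). UV is perpendicular to VJ; with |VJ| = 20.2 on the right of UV, J = V + 20.2·(0.992, -0.124) = (63.7, 28.2). Then |RJ| = |J − R| = 69.7.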